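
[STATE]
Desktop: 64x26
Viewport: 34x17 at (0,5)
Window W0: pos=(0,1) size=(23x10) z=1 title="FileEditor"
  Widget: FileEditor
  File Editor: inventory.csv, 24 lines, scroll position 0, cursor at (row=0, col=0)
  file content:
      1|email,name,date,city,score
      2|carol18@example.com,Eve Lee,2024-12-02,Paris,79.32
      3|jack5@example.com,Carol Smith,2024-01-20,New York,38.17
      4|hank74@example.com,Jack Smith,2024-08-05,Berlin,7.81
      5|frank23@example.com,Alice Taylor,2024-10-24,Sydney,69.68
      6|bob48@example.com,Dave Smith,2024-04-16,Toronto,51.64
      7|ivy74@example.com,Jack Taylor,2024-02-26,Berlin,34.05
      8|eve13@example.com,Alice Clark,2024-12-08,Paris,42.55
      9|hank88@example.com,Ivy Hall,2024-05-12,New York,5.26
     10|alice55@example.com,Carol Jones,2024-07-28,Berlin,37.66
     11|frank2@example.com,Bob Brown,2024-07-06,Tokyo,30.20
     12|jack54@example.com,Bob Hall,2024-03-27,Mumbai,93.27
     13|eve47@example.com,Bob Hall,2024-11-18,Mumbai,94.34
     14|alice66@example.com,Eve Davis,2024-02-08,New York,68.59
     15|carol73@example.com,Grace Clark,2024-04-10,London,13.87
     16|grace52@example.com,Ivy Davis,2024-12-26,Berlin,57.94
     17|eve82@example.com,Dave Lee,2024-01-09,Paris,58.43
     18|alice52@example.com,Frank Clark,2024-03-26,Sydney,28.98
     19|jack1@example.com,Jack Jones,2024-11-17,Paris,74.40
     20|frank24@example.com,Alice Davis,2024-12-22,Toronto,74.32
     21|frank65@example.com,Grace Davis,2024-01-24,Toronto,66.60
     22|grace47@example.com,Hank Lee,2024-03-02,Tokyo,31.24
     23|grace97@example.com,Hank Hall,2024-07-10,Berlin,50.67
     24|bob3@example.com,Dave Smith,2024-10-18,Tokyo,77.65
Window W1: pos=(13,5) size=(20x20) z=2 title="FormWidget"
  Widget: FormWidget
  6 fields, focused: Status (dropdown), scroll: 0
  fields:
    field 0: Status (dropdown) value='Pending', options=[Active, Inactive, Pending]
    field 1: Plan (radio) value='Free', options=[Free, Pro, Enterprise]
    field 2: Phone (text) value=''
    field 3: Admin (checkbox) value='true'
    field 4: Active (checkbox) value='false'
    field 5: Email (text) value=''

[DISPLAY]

┃carol18@exam┏━━━━━━━━━━━━━━━━━━┓ 
┃jack5@exampl┃ FormWidget       ┃ 
┃hank74@examp┠──────────────────┨ 
┃frank23@exam┃> Status:     [P▼]┃ 
┃bob48@exampl┃  Plan:       (●) ┃ 
┗━━━━━━━━━━━━┃  Phone:      [  ]┃ 
             ┃  Admin:      [x] ┃ 
             ┃  Active:     [ ] ┃ 
             ┃  Email:      [  ]┃ 
             ┃                  ┃ 
             ┃                  ┃ 
             ┃                  ┃ 
             ┃                  ┃ 
             ┃                  ┃ 
             ┃                  ┃ 
             ┃                  ┃ 
             ┃                  ┃ 


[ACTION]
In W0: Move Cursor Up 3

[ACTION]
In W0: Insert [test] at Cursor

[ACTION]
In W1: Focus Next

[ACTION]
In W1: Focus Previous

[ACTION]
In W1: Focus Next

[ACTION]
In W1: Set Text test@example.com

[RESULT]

┃carol18@exam┏━━━━━━━━━━━━━━━━━━┓ 
┃jack5@exampl┃ FormWidget       ┃ 
┃hank74@examp┠──────────────────┨ 
┃frank23@exam┃  Status:     [P▼]┃ 
┃bob48@exampl┃> Plan:       (●) ┃ 
┗━━━━━━━━━━━━┃  Phone:      [  ]┃ 
             ┃  Admin:      [x] ┃ 
             ┃  Active:     [ ] ┃ 
             ┃  Email:      [  ]┃ 
             ┃                  ┃ 
             ┃                  ┃ 
             ┃                  ┃ 
             ┃                  ┃ 
             ┃                  ┃ 
             ┃                  ┃ 
             ┃                  ┃ 
             ┃                  ┃ 


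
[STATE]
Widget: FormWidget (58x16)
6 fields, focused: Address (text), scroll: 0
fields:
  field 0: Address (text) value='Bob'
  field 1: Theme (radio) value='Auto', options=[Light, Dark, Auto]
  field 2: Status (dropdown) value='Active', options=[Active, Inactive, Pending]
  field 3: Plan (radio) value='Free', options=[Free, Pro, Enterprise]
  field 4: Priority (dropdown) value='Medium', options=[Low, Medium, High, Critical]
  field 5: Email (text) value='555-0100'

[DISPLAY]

> Address:    [Bob                                       ]
  Theme:      ( ) Light  ( ) Dark  (●) Auto               
  Status:     [Active                                   ▼]
  Plan:       (●) Free  ( ) Pro  ( ) Enterprise           
  Priority:   [Medium                                   ▼]
  Email:      [555-0100                                  ]
                                                          
                                                          
                                                          
                                                          
                                                          
                                                          
                                                          
                                                          
                                                          
                                                          


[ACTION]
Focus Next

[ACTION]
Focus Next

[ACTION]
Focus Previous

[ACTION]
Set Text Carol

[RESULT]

  Address:    [Bob                                       ]
> Theme:      ( ) Light  ( ) Dark  (●) Auto               
  Status:     [Active                                   ▼]
  Plan:       (●) Free  ( ) Pro  ( ) Enterprise           
  Priority:   [Medium                                   ▼]
  Email:      [555-0100                                  ]
                                                          
                                                          
                                                          
                                                          
                                                          
                                                          
                                                          
                                                          
                                                          
                                                          


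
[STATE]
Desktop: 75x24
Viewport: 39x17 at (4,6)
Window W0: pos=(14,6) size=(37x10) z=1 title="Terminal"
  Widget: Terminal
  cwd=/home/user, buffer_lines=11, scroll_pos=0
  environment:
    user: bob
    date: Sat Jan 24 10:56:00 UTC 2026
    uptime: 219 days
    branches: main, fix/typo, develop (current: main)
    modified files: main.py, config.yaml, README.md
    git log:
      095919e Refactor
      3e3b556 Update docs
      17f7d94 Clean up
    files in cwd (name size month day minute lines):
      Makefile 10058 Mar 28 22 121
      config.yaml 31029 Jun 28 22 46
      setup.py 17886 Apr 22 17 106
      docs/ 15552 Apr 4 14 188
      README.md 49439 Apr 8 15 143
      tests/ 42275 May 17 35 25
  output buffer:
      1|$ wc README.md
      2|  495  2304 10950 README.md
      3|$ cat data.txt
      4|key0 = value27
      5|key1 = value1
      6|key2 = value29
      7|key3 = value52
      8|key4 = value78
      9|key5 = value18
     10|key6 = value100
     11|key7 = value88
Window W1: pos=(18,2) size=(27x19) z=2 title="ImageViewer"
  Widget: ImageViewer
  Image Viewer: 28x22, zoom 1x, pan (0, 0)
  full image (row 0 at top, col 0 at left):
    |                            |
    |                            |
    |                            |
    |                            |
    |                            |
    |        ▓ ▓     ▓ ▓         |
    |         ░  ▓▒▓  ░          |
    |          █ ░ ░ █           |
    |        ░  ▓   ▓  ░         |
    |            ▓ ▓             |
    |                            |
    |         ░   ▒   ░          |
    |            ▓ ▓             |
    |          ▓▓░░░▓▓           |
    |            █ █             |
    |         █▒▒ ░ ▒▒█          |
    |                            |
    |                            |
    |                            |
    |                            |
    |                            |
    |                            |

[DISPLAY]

          ┏━━━┃                        
          ┃ Te┃                        
          ┠───┃                        
          ┃$ w┃                        
          ┃  4┃        ▓ ▓     ▓ ▓     
          ┃$ c┃         ░  ▓▒▓  ░      
          ┃key┃          █ ░ ░ █       
          ┃key┃        ░  ▓   ▓  ░     
          ┃key┃            ▓ ▓         
          ┗━━━┃                        
              ┃         ░   ▒   ░      
              ┃            ▓ ▓         
              ┃          ▓▓░░░▓▓       
              ┃            █ █         
              ┗━━━━━━━━━━━━━━━━━━━━━━━━
                                       
                                       


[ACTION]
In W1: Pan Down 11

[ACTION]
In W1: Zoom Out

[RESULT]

          ┏━━━┃            ▓ ▓         
          ┃ Te┃          ▓▓░░░▓▓       
          ┠───┃            █ █         
          ┃$ w┃         █▒▒ ░ ▒▒█      
          ┃  4┃                        
          ┃$ c┃                        
          ┃key┃                        
          ┃key┃                        
          ┃key┃                        
          ┗━━━┃                        
              ┃                        
              ┃                        
              ┃                        
              ┃                        
              ┗━━━━━━━━━━━━━━━━━━━━━━━━
                                       
                                       


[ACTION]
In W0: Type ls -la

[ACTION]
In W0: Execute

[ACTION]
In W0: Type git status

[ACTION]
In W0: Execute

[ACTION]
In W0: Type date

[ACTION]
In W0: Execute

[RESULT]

          ┏━━━┃            ▓ ▓         
          ┃ Te┃          ▓▓░░░▓▓       
          ┠───┃            █ █         
          ┃   ┃         █▒▒ ░ ▒▒█      
          ┃   ┃                        
          ┃   ┃                        
          ┃$ d┃                        
          ┃Sat┃                        
          ┃$ █┃                        
          ┗━━━┃                        
              ┃                        
              ┃                        
              ┃                        
              ┃                        
              ┗━━━━━━━━━━━━━━━━━━━━━━━━
                                       
                                       


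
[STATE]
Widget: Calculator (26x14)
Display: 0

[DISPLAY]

                         0
┌───┬───┬───┬───┐         
│ 7 │ 8 │ 9 │ ÷ │         
├───┼───┼───┼───┤         
│ 4 │ 5 │ 6 │ × │         
├───┼───┼───┼───┤         
│ 1 │ 2 │ 3 │ - │         
├───┼───┼───┼───┤         
│ 0 │ . │ = │ + │         
├───┼───┼───┼───┤         
│ C │ MC│ MR│ M+│         
└───┴───┴───┴───┘         
                          
                          


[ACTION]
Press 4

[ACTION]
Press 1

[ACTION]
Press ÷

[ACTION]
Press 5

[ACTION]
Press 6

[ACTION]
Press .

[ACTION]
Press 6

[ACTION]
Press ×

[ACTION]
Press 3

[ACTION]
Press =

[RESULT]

               2.173144876
┌───┬───┬───┬───┐         
│ 7 │ 8 │ 9 │ ÷ │         
├───┼───┼───┼───┤         
│ 4 │ 5 │ 6 │ × │         
├───┼───┼───┼───┤         
│ 1 │ 2 │ 3 │ - │         
├───┼───┼───┼───┤         
│ 0 │ . │ = │ + │         
├───┼───┼───┼───┤         
│ C │ MC│ MR│ M+│         
└───┴───┴───┴───┘         
                          
                          


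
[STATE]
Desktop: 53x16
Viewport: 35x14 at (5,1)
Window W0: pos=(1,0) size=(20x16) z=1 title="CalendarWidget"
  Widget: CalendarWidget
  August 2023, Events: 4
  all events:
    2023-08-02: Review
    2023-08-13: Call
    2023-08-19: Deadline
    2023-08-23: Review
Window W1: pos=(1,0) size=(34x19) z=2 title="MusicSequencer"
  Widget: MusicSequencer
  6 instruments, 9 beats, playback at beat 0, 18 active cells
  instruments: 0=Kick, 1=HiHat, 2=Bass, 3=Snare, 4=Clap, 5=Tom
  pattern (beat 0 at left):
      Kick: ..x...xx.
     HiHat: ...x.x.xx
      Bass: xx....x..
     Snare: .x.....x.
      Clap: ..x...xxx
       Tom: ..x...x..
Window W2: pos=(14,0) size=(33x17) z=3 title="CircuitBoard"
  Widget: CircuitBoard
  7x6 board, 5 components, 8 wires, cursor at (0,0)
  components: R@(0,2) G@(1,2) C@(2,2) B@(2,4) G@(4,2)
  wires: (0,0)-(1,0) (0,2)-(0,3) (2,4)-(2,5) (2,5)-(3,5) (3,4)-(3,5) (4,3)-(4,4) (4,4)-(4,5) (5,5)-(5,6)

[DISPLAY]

sicSequen┃ CircuitBoard            
─────────┠─────────────────────────
   ▼12345┃   0 1 2 3 4 5 6         
ick··█···┃0  [.]      R ─ ·        
Hat···█·█┃    │                    
ass██····┃1   ·       G            
are·█····┃                         
lap··█···┃2           C       B ─ ·
Tom··█···┃                        │
         ┃3                   · ─ ·
         ┃                         
         ┃4           G   · ─ · ─ ·
         ┃                         
         ┃5                       ·


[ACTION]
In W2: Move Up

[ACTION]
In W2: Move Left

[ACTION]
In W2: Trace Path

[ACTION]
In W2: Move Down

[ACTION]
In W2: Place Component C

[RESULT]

sicSequen┃ CircuitBoard            
─────────┠─────────────────────────
   ▼12345┃   0 1 2 3 4 5 6         
ick··█···┃0   ·       R ─ ·        
Hat···█·█┃    │                    
ass██····┃1  [C]      G            
are·█····┃                         
lap··█···┃2           C       B ─ ·
Tom··█···┃                        │
         ┃3                   · ─ ·
         ┃                         
         ┃4           G   · ─ · ─ ·
         ┃                         
         ┃5                       ·


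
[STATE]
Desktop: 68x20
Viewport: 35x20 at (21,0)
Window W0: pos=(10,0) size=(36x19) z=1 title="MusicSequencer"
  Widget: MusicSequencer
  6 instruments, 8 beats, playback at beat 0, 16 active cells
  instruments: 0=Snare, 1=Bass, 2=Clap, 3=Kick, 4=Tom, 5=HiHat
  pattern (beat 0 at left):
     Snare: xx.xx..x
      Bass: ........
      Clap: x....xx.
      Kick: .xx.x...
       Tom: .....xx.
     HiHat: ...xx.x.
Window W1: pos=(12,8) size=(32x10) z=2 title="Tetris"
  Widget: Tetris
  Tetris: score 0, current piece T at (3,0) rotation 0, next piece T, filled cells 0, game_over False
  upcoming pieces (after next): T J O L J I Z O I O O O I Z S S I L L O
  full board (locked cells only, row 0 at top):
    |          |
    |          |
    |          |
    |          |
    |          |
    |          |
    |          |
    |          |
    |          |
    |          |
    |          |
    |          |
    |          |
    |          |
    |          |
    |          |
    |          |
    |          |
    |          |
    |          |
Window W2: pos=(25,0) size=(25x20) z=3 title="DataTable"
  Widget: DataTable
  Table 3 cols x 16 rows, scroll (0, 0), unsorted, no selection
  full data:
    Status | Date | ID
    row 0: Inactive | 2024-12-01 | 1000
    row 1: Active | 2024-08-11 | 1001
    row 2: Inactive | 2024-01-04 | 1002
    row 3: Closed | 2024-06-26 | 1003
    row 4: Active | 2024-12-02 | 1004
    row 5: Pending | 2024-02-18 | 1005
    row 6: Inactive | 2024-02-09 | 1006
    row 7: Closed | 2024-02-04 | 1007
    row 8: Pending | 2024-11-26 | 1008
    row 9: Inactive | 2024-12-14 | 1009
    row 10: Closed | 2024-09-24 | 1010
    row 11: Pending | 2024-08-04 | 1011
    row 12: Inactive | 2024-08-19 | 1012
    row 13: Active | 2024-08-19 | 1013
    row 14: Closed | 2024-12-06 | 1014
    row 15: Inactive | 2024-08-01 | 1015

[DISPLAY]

━━━━┏━━━━━━━━━━━━━━━━━━━━━━━┓      
ence┃ DataTable             ┃      
────┠───────────────────────┨      
4567┃Status  │Date      │ID ┃      
█··█┃────────┼──────────┼───┃      
····┃Inactive│2024-12-01│100┃      
·██·┃Active  │2024-08-11│100┃      
█···┃Inactive│2024-01-04│100┃      
━━━━┃Closed  │2024-06-26│100┃      
    ┃Active  │2024-12-02│100┃      
────┃Pending │2024-02-18│100┃      
  │N┃Inactive│2024-02-09│100┃      
  │ ┃Closed  │2024-02-04│100┃      
  │▒┃Pending │2024-11-26│100┃      
  │ ┃Inactive│2024-12-14│100┃      
  │ ┃Closed  │2024-09-24│101┃      
  │ ┃Pending │2024-08-04│101┃      
━━━━┃Inactive│2024-08-19│101┃      
━━━━┃Active  │2024-08-19│101┃      
    ┗━━━━━━━━━━━━━━━━━━━━━━━┛      


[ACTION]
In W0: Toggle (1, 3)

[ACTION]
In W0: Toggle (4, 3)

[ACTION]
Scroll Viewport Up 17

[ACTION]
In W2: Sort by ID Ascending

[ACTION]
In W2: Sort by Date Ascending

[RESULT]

━━━━┏━━━━━━━━━━━━━━━━━━━━━━━┓      
ence┃ DataTable             ┃      
────┠───────────────────────┨      
4567┃Status  │Date     ▲│ID ┃      
█··█┃────────┼──────────┼───┃      
····┃Inactive│2024-01-04│100┃      
·██·┃Closed  │2024-02-04│100┃      
█···┃Inactive│2024-02-09│100┃      
━━━━┃Pending │2024-02-18│100┃      
    ┃Closed  │2024-06-26│100┃      
────┃Inactive│2024-08-01│101┃      
  │N┃Pending │2024-08-04│101┃      
  │ ┃Active  │2024-08-11│100┃      
  │▒┃Inactive│2024-08-19│101┃      
  │ ┃Active  │2024-08-19│101┃      
  │ ┃Closed  │2024-09-24│101┃      
  │ ┃Pending │2024-11-26│100┃      
━━━━┃Inactive│2024-12-01│100┃      
━━━━┃Active  │2024-12-02│100┃      
    ┗━━━━━━━━━━━━━━━━━━━━━━━┛      


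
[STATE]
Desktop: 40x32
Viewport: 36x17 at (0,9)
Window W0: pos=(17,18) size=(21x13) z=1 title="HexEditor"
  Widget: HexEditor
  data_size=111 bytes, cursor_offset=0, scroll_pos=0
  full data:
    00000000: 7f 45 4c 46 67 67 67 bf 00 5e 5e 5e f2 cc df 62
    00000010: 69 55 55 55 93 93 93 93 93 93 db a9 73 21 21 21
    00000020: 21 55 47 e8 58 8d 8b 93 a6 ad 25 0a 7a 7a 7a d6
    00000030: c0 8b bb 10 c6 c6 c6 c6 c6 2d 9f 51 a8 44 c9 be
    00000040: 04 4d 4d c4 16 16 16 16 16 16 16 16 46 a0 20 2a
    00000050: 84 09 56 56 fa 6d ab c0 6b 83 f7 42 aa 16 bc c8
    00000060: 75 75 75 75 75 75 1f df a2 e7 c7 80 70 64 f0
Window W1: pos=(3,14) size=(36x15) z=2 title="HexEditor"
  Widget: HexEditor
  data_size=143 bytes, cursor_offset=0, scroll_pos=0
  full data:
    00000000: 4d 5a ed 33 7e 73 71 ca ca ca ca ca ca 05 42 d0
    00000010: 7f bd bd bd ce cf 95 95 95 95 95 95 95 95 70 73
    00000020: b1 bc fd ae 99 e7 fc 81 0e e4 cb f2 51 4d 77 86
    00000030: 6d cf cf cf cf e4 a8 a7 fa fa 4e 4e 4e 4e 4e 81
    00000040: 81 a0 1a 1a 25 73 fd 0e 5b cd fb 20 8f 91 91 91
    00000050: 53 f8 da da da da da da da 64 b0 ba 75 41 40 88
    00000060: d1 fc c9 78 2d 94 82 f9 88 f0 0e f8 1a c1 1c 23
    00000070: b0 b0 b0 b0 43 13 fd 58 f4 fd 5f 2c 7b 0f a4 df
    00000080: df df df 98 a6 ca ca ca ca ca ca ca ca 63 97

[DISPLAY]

                                    
                                    
                                    
                                    
                                    
   ┏━━━━━━━━━━━━━━━━━━━━━━━━━━━━━━━━
   ┃ HexEditor                      
   ┠────────────────────────────────
   ┃00000000  4D 5a ed 33 7e 73 71 c
   ┃00000010  7f bd bd bd ce cf 95 9
   ┃00000020  b1 bc fd ae 99 e7 fc 8
   ┃00000030  6d cf cf cf cf e4 a8 a
   ┃00000040  81 a0 1a 1a 25 73 fd 0
   ┃00000050  53 f8 da da da da da d
   ┃00000060  d1 fc c9 78 2d 94 82 f
   ┃00000070  b0 b0 b0 b0 43 13 fd 5
   ┃00000080  df df df 98 a6 ca ca c


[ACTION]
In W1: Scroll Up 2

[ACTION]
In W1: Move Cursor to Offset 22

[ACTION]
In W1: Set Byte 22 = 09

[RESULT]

                                    
                                    
                                    
                                    
                                    
   ┏━━━━━━━━━━━━━━━━━━━━━━━━━━━━━━━━
   ┃ HexEditor                      
   ┠────────────────────────────────
   ┃00000000  4d 5a ed 33 7e 73 71 c
   ┃00000010  7f bd bd bd ce cf 09 9
   ┃00000020  b1 bc fd ae 99 e7 fc 8
   ┃00000030  6d cf cf cf cf e4 a8 a
   ┃00000040  81 a0 1a 1a 25 73 fd 0
   ┃00000050  53 f8 da da da da da d
   ┃00000060  d1 fc c9 78 2d 94 82 f
   ┃00000070  b0 b0 b0 b0 43 13 fd 5
   ┃00000080  df df df 98 a6 ca ca c


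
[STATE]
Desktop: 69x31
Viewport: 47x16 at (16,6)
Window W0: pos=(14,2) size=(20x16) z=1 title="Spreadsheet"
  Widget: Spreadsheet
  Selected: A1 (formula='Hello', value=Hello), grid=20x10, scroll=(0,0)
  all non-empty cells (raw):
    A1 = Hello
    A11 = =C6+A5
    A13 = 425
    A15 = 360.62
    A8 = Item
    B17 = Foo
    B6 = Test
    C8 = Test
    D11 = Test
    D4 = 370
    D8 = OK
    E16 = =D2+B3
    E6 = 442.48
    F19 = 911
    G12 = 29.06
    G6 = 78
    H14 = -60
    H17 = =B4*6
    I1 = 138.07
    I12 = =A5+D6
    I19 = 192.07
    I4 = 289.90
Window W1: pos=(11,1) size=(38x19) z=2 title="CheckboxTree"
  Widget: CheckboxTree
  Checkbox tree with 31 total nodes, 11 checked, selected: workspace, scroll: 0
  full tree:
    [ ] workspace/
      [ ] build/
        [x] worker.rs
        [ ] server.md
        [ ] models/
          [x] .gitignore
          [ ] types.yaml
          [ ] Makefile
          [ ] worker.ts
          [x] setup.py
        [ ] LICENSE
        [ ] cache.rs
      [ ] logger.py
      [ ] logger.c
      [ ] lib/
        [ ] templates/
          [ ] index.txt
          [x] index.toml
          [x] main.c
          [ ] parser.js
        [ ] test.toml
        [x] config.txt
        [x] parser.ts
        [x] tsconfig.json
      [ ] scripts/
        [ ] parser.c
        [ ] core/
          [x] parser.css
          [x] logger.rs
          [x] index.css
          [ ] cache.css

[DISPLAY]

 [x] worker.rs                  ┃              
 [ ] server.md                  ┃              
 [-] models/                    ┃              
   [x] .gitignore               ┃              
   [ ] types.yaml               ┃              
   [ ] Makefile                 ┃              
   [ ] worker.ts                ┃              
   [x] setup.py                 ┃              
 [ ] LICENSE                    ┃              
 [ ] cache.rs                   ┃              
 ] logger.py                    ┃              
 ] logger.c                     ┃              
-] lib/                         ┃              
━━━━━━━━━━━━━━━━━━━━━━━━━━━━━━━━┛              
                                               
                                               


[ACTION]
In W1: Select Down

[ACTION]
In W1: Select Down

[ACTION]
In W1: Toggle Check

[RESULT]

 [ ] worker.rs                  ┃              
 [ ] server.md                  ┃              
 [-] models/                    ┃              
   [x] .gitignore               ┃              
   [ ] types.yaml               ┃              
   [ ] Makefile                 ┃              
   [ ] worker.ts                ┃              
   [x] setup.py                 ┃              
 [ ] LICENSE                    ┃              
 [ ] cache.rs                   ┃              
 ] logger.py                    ┃              
 ] logger.c                     ┃              
-] lib/                         ┃              
━━━━━━━━━━━━━━━━━━━━━━━━━━━━━━━━┛              
                                               
                                               


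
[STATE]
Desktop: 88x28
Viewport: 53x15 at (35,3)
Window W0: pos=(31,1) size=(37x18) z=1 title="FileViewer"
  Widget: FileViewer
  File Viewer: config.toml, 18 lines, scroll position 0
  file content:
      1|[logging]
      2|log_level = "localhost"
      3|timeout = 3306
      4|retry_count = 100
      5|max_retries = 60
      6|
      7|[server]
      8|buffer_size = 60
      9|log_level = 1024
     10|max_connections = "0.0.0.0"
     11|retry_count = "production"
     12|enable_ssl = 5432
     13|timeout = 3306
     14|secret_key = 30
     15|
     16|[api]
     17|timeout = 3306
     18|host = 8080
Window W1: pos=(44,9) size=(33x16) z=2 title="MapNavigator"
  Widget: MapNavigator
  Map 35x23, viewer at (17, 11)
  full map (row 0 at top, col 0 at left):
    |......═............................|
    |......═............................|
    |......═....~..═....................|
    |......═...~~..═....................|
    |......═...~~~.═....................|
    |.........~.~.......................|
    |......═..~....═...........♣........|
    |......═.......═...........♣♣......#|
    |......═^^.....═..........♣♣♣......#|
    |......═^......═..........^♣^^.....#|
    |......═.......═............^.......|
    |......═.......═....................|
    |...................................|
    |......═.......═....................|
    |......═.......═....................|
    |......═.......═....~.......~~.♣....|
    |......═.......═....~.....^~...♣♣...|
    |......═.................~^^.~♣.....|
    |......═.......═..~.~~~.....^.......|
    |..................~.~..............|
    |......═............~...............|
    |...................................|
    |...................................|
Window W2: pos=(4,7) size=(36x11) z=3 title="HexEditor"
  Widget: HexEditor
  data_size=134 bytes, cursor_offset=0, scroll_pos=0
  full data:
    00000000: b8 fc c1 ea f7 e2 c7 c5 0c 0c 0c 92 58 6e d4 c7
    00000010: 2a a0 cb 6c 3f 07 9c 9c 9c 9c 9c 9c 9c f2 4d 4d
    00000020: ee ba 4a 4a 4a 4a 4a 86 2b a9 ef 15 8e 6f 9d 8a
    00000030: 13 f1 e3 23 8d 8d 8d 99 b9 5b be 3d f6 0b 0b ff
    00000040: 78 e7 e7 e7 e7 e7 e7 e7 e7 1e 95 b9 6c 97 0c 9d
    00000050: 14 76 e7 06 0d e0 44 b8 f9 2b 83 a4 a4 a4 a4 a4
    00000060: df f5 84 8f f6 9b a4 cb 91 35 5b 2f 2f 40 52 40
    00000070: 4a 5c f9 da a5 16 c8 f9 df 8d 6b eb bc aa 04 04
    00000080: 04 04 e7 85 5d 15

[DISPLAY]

────────────────────────────────┨                    
gging]                         ▲┃                    
_level = "localhost"           █┃                    
eout = 3306                    ░┃                    
━━━━┓unt = 100                 ░┃                    
    ┃ies = 60                  ░┃                    
────┨    ┏━━━━━━━━━━━━━━━━━━━━━━━━━━━━━━━┓           
 c5 ┃    ┃ MapNavigator                  ┃           
 9c ┃ize ┠───────────────────────────────┨           
 86 ┃l = ┃.......~.~.....................┃           
 99 ┃ecti┃....═..~....═...........♣......┃           
 e7 ┃unt ┃....═.......═...........♣♣.....┃           
 b8 ┃sl =┃....═^^.....═..........♣♣♣.....┃           
 cb ┃= 33┃....═^......═..........^♣^^....┃           
━━━━┛ey =┃....═.......═............^.....┃           


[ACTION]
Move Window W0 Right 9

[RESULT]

     ┠───────────────────────────────────┨           
     ┃[logging]                         ▲┃           
     ┃log_level = "localhost"           █┃           
     ┃timeout = 3306                    ░┃           
━━━━┓┃retry_count = 100                 ░┃           
    ┃┃max_retries = 60                  ░┃           
────┨┃   ┏━━━━━━━━━━━━━━━━━━━━━━━━━━━━━━━┓           
 c5 ┃┃[se┃ MapNavigator                  ┃           
 9c ┃┃buf┠───────────────────────────────┨           
 86 ┃┃log┃.......~.~.....................┃           
 99 ┃┃max┃....═..~....═...........♣......┃           
 e7 ┃┃ret┃....═.......═...........♣♣.....┃           
 b8 ┃┃ena┃....═^^.....═..........♣♣♣.....┃           
 cb ┃┃tim┃....═^......═..........^♣^^....┃           
━━━━┛┃sec┃....═.......═............^.....┃           


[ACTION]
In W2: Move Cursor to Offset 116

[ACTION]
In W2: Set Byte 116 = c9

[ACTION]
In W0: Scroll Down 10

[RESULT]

     ┠───────────────────────────────────┨           
     ┃max_retries = 60                  ▲┃           
     ┃                                  ░┃           
     ┃[server]                          ░┃           
━━━━┓┃buffer_size = 60                  ░┃           
    ┃┃log_level = 1024                  ░┃           
────┨┃max┏━━━━━━━━━━━━━━━━━━━━━━━━━━━━━━━┓           
 c5 ┃┃ret┃ MapNavigator                  ┃           
 9c ┃┃ena┠───────────────────────────────┨           
 86 ┃┃tim┃.......~.~.....................┃           
 99 ┃┃sec┃....═..~....═...........♣......┃           
 e7 ┃┃   ┃....═.......═...........♣♣.....┃           
 b8 ┃┃[ap┃....═^^.....═..........♣♣♣.....┃           
 cb ┃┃tim┃....═^......═..........^♣^^....┃           
━━━━┛┃hos┃....═.......═............^.....┃           


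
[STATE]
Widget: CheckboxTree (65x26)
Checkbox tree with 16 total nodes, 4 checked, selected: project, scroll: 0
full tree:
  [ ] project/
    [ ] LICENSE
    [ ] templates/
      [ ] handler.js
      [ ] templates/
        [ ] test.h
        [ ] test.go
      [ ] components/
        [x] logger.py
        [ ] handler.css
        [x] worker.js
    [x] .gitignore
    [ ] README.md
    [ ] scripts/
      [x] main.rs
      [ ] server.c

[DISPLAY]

>[-] project/                                                    
   [ ] LICENSE                                                   
   [-] templates/                                                
     [ ] handler.js                                              
     [ ] templates/                                              
       [ ] test.h                                                
       [ ] test.go                                               
     [-] components/                                             
       [x] logger.py                                             
       [ ] handler.css                                           
       [x] worker.js                                             
   [x] .gitignore                                                
   [ ] README.md                                                 
   [-] scripts/                                                  
     [x] main.rs                                                 
     [ ] server.c                                                
                                                                 
                                                                 
                                                                 
                                                                 
                                                                 
                                                                 
                                                                 
                                                                 
                                                                 
                                                                 


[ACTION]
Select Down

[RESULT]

 [-] project/                                                    
>  [ ] LICENSE                                                   
   [-] templates/                                                
     [ ] handler.js                                              
     [ ] templates/                                              
       [ ] test.h                                                
       [ ] test.go                                               
     [-] components/                                             
       [x] logger.py                                             
       [ ] handler.css                                           
       [x] worker.js                                             
   [x] .gitignore                                                
   [ ] README.md                                                 
   [-] scripts/                                                  
     [x] main.rs                                                 
     [ ] server.c                                                
                                                                 
                                                                 
                                                                 
                                                                 
                                                                 
                                                                 
                                                                 
                                                                 
                                                                 
                                                                 


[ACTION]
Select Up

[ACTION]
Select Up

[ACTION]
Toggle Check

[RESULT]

>[x] project/                                                    
   [x] LICENSE                                                   
   [x] templates/                                                
     [x] handler.js                                              
     [x] templates/                                              
       [x] test.h                                                
       [x] test.go                                               
     [x] components/                                             
       [x] logger.py                                             
       [x] handler.css                                           
       [x] worker.js                                             
   [x] .gitignore                                                
   [x] README.md                                                 
   [x] scripts/                                                  
     [x] main.rs                                                 
     [x] server.c                                                
                                                                 
                                                                 
                                                                 
                                                                 
                                                                 
                                                                 
                                                                 
                                                                 
                                                                 
                                                                 


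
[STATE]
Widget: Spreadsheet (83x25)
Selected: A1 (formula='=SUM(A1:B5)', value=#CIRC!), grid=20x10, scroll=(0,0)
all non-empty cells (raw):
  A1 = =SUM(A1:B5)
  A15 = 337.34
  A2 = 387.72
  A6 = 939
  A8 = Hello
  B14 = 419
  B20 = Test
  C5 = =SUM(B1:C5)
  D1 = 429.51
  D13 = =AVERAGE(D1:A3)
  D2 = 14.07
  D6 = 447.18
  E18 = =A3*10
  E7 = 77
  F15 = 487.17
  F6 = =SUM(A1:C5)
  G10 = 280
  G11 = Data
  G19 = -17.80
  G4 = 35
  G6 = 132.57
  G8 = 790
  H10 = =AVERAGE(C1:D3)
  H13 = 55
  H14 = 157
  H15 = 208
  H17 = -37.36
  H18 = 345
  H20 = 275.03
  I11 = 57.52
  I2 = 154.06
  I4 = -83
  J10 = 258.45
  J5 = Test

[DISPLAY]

A1: =SUM(A1:B5)                                                                    
       A       B       C       D       E       F       G       H       I       J   
-----------------------------------------------------------------------------------
  1 [#CIRC!]       0       0  429.51       0       0       0       0       0       
  2   387.72       0       0   14.07       0       0       0       0  154.06       
  3        0       0       0       0       0       0       0       0       0       
  4        0       0       0       0       0       0      35       0     -83       
  5        0       0#CIRC!         0       0       0       0       0       0Test   
  6      939       0       0  447.18       0#CIRC!    132.57       0       0       
  7        0       0       0       0      77       0       0       0       0       
  8 Hello          0       0       0       0       0     790       0       0       
  9        0       0       0       0       0       0       0       0       0       
 10        0       0       0       0       0       0     280   73.93       0  258.4
 11        0       0       0       0       0       0Data           0   57.52       
 12        0       0       0       0       0       0       0       0       0       
 13        0       0       0#CIRC!         0       0       0      55       0       
 14        0     419       0       0       0       0       0     157       0       
 15   337.34       0       0       0       0  487.17       0     208       0       
 16        0       0       0       0       0       0       0       0       0       
 17        0       0       0       0       0       0       0  -37.36       0       
 18        0       0       0       0       0       0       0     345       0       
 19        0       0       0       0       0       0  -17.80       0       0       
 20        0Test           0       0       0       0       0  275.03       0       
                                                                                   
                                                                                   


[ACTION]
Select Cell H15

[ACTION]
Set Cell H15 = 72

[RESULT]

H15: 72                                                                            
       A       B       C       D       E       F       G       H       I       J   
-----------------------------------------------------------------------------------
  1 #CIRC!         0       0  429.51       0       0       0       0       0       
  2   387.72       0       0   14.07       0       0       0       0  154.06       
  3        0       0       0       0       0       0       0       0       0       
  4        0       0       0       0       0       0      35       0     -83       
  5        0       0#CIRC!         0       0       0       0       0       0Test   
  6      939       0       0  447.18       0#CIRC!    132.57       0       0       
  7        0       0       0       0      77       0       0       0       0       
  8 Hello          0       0       0       0       0     790       0       0       
  9        0       0       0       0       0       0       0       0       0       
 10        0       0       0       0       0       0     280   73.93       0  258.4
 11        0       0       0       0       0       0Data           0   57.52       
 12        0       0       0       0       0       0       0       0       0       
 13        0       0       0#CIRC!         0       0       0      55       0       
 14        0     419       0       0       0       0       0     157       0       
 15   337.34       0       0       0       0  487.17       0    [72]       0       
 16        0       0       0       0       0       0       0       0       0       
 17        0       0       0       0       0       0       0  -37.36       0       
 18        0       0       0       0       0       0       0     345       0       
 19        0       0       0       0       0       0  -17.80       0       0       
 20        0Test           0       0       0       0       0  275.03       0       
                                                                                   
                                                                                   


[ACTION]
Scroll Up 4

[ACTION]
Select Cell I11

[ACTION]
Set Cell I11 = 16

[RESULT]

I11: 16                                                                            
       A       B       C       D       E       F       G       H       I       J   
-----------------------------------------------------------------------------------
  1 #CIRC!         0       0  429.51       0       0       0       0       0       
  2   387.72       0       0   14.07       0       0       0       0  154.06       
  3        0       0       0       0       0       0       0       0       0       
  4        0       0       0       0       0       0      35       0     -83       
  5        0       0#CIRC!         0       0       0       0       0       0Test   
  6      939       0       0  447.18       0#CIRC!    132.57       0       0       
  7        0       0       0       0      77       0       0       0       0       
  8 Hello          0       0       0       0       0     790       0       0       
  9        0       0       0       0       0       0       0       0       0       
 10        0       0       0       0       0       0     280   73.93       0  258.4
 11        0       0       0       0       0       0Data           0    [16]       
 12        0       0       0       0       0       0       0       0       0       
 13        0       0       0#CIRC!         0       0       0      55       0       
 14        0     419       0       0       0       0       0     157       0       
 15   337.34       0       0       0       0  487.17       0      72       0       
 16        0       0       0       0       0       0       0       0       0       
 17        0       0       0       0       0       0       0  -37.36       0       
 18        0       0       0       0       0       0       0     345       0       
 19        0       0       0       0       0       0  -17.80       0       0       
 20        0Test           0       0       0       0       0  275.03       0       
                                                                                   
                                                                                   
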